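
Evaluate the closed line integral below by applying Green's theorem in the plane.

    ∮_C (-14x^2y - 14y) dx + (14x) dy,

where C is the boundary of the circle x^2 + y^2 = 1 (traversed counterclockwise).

Green's theorem converts the closed line integral into a double integral over the enclosed region D:

    ∮_C P dx + Q dy = ∬_D (∂Q/∂x - ∂P/∂y) dA.

Here P = -14x^2y - 14y, Q = 14x, so

    ∂Q/∂x = 14,    ∂P/∂y = -14x^2 - 14,
    ∂Q/∂x - ∂P/∂y = 14x^2 + 28.

D is the region x^2 + y^2 ≤ 1. Evaluating the double integral:

In polar coordinates (x = r cos θ, y = r sin θ, dA = r dr dθ) the integrand becomes 14r^2cos(θ)^2 + 28, so

    ∬_D (14x^2 + 28) dA = ∫_0^{2π} ∫_0^{1} (14r^2cos(θ)^2 + 28) · r dr dθ.

Inner (r from 0 to 1): 7cos(θ)^2/2 + 14.
Outer (θ from 0 to 2π): 63π/2.

Therefore ∮_C P dx + Q dy = 63π/2.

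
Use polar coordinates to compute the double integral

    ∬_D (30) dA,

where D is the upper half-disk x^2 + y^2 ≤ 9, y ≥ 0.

The region D is 0 ≤ r ≤ 3, 0 ≤ θ ≤ π in polar coordinates, where x = r cos(θ), y = r sin(θ), and dA = r dr dθ.

Under the substitution, the integrand becomes 30, so

    ∬_D (30) dA = ∫_{0}^{π} ∫_{0}^{3} (30) · r dr dθ.

Inner integral (in r): ∫_{0}^{3} (30) · r dr = 135.

Outer integral (in θ): ∫_{0}^{π} (135) dθ = 135π.

Therefore ∬_D (30) dA = 135π.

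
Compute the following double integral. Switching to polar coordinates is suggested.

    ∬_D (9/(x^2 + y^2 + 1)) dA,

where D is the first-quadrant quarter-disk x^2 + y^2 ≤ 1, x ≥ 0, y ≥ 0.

The region D is 0 ≤ r ≤ 1, 0 ≤ θ ≤ π/2 in polar coordinates, where x = r cos(θ), y = r sin(θ), and dA = r dr dθ.

Under the substitution, the integrand becomes 9/(r^2 + 1), so

    ∬_D (9/(x^2 + y^2 + 1)) dA = ∫_{0}^{π/2} ∫_{0}^{1} (9/(r^2 + 1)) · r dr dθ.

Inner integral (in r): ∫_{0}^{1} (9/(r^2 + 1)) · r dr = 9log(2)/2.

Outer integral (in θ): ∫_{0}^{π/2} (9log(2)/2) dθ = 9π log(2)/4.

Therefore ∬_D (9/(x^2 + y^2 + 1)) dA = 9π log(2)/4.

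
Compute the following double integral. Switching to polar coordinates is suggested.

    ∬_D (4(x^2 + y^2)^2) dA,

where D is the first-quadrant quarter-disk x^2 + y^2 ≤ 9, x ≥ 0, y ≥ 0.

The region D is 0 ≤ r ≤ 3, 0 ≤ θ ≤ π/2 in polar coordinates, where x = r cos(θ), y = r sin(θ), and dA = r dr dθ.

Under the substitution, the integrand becomes 4r^4, so

    ∬_D (4(x^2 + y^2)^2) dA = ∫_{0}^{π/2} ∫_{0}^{3} (4r^4) · r dr dθ.

Inner integral (in r): ∫_{0}^{3} (4r^4) · r dr = 486.

Outer integral (in θ): ∫_{0}^{π/2} (486) dθ = 243π.

Therefore ∬_D (4(x^2 + y^2)^2) dA = 243π.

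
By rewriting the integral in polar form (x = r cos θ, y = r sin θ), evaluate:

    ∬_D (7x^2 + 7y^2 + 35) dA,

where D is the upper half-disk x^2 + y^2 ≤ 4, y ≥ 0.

The region D is 0 ≤ r ≤ 2, 0 ≤ θ ≤ π in polar coordinates, where x = r cos(θ), y = r sin(θ), and dA = r dr dθ.

Under the substitution, the integrand becomes 7r^2 + 35, so

    ∬_D (7x^2 + 7y^2 + 35) dA = ∫_{0}^{π} ∫_{0}^{2} (7r^2 + 35) · r dr dθ.

Inner integral (in r): ∫_{0}^{2} (7r^2 + 35) · r dr = 98.

Outer integral (in θ): ∫_{0}^{π} (98) dθ = 98π.

Therefore ∬_D (7x^2 + 7y^2 + 35) dA = 98π.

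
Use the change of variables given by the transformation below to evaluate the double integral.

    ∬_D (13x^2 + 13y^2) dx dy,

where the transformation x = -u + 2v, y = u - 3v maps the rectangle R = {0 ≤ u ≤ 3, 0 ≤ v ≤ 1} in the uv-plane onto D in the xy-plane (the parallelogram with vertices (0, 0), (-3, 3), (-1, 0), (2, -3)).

Compute the Jacobian determinant of (x, y) with respect to (u, v):

    ∂(x,y)/∂(u,v) = | -1  2 | = (-1)(-3) - (2)(1) = 1.
                   | 1  -3 |

Its absolute value is |J| = 1 (the area scaling factor).

Substituting x = -u + 2v, y = u - 3v into the integrand,

    13x^2 + 13y^2 → 26u^2 - 130u v + 169v^2,

so the integral becomes

    ∬_R (26u^2 - 130u v + 169v^2) · |J| du dv = ∫_0^3 ∫_0^1 (26u^2 - 130u v + 169v^2) dv du.

Inner (v): 26u^2 - 65u + 169/3.
Outer (u): 221/2.

Therefore ∬_D (13x^2 + 13y^2) dx dy = 221/2.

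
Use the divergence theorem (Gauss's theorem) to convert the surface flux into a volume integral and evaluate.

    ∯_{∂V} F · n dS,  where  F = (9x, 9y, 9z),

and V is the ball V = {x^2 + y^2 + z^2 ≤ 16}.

By the divergence theorem,

    ∯_{∂V} F · n dS = ∭_V (∇ · F) dV.

Compute the divergence:
    ∇ · F = ∂F_x/∂x + ∂F_y/∂y + ∂F_z/∂z = 9 + 9 + 9 = 27.

In spherical coordinates, x = ρ sin(φ) cos(θ), y = ρ sin(φ) sin(θ), z = ρ cos(φ), dV = ρ^2 sin(φ) dρ dφ dθ, with 0 ≤ ρ ≤ 4, 0 ≤ φ ≤ π, 0 ≤ θ ≤ 2π.

The integrand, after substitution and multiplying by the volume element, becomes (27) · ρ^2 sin(φ), so

    ∭_V (∇·F) dV = ∫_0^{2π} ∫_0^{π} ∫_0^{4} (27) · ρ^2 sin(φ) dρ dφ dθ.

Inner (ρ from 0 to 4): 576sin(φ).
Middle (φ from 0 to π): 1152.
Outer (θ from 0 to 2π): 2304π.

Therefore ∯_{∂V} F · n dS = 2304π.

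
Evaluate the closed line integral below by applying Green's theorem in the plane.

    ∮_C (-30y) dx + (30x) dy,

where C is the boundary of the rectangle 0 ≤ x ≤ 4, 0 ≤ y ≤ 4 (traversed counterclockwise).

Green's theorem converts the closed line integral into a double integral over the enclosed region D:

    ∮_C P dx + Q dy = ∬_D (∂Q/∂x - ∂P/∂y) dA.

Here P = -30y, Q = 30x, so

    ∂Q/∂x = 30,    ∂P/∂y = -30,
    ∂Q/∂x - ∂P/∂y = 60.

D is the region 0 ≤ x ≤ 4, 0 ≤ y ≤ 4. Evaluating the double integral:

    ∬_D (60) dA = ∫_0^{4} ∫_0^{4} (60) dy dx.

Inner (y from 0 to 4): 240.
Outer (x from 0 to 4): 960.

Therefore ∮_C P dx + Q dy = 960.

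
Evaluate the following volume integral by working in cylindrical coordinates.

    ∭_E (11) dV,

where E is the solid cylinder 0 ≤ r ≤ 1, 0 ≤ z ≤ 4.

In cylindrical coordinates, x = r cos(θ), y = r sin(θ), z = z, and dV = r dr dθ dz.

The integrand becomes 11, so

    ∭_E (11) dV = ∫_{0}^{2π} ∫_{0}^{1} ∫_{0}^{4} (11) · r dz dr dθ.

Inner (z): 44r.
Middle (r from 0 to 1): 22.
Outer (θ): 44π.

Therefore the triple integral equals 44π.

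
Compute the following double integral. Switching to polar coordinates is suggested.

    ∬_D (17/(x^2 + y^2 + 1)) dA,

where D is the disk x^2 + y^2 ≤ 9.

The region D is 0 ≤ r ≤ 3, 0 ≤ θ ≤ 2π in polar coordinates, where x = r cos(θ), y = r sin(θ), and dA = r dr dθ.

Under the substitution, the integrand becomes 17/(r^2 + 1), so

    ∬_D (17/(x^2 + y^2 + 1)) dA = ∫_{0}^{2π} ∫_{0}^{3} (17/(r^2 + 1)) · r dr dθ.

Inner integral (in r): ∫_{0}^{3} (17/(r^2 + 1)) · r dr = 17log(10)/2.

Outer integral (in θ): ∫_{0}^{2π} (17log(10)/2) dθ = 17π log(10).

Therefore ∬_D (17/(x^2 + y^2 + 1)) dA = 17π log(10).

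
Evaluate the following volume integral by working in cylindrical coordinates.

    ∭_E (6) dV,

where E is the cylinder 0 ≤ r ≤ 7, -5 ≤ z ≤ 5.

In cylindrical coordinates, x = r cos(θ), y = r sin(θ), z = z, and dV = r dr dθ dz.

The integrand becomes 6, so

    ∭_E (6) dV = ∫_{0}^{2π} ∫_{0}^{7} ∫_{-5}^{5} (6) · r dz dr dθ.

Inner (z): 60r.
Middle (r from 0 to 7): 1470.
Outer (θ): 2940π.

Therefore the triple integral equals 2940π.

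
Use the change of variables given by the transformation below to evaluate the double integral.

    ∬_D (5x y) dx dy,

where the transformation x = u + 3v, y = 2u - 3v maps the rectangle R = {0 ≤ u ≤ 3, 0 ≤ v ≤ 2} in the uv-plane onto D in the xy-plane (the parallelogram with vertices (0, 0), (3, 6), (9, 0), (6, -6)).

Compute the Jacobian determinant of (x, y) with respect to (u, v):

    ∂(x,y)/∂(u,v) = | 1  3 | = (1)(-3) - (3)(2) = -9.
                   | 2  -3 |

Its absolute value is |J| = 9 (the area scaling factor).

Substituting x = u + 3v, y = 2u - 3v into the integrand,

    5x y → 10u^2 + 15u v - 45v^2,

so the integral becomes

    ∬_R (10u^2 + 15u v - 45v^2) · |J| du dv = ∫_0^3 ∫_0^2 (90u^2 + 135u v - 405v^2) dv du.

Inner (v): 180u^2 + 270u - 1080.
Outer (u): -405.

Therefore ∬_D (5x y) dx dy = -405.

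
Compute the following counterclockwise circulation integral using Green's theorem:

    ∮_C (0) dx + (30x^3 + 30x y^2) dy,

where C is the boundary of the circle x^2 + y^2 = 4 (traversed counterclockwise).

Green's theorem converts the closed line integral into a double integral over the enclosed region D:

    ∮_C P dx + Q dy = ∬_D (∂Q/∂x - ∂P/∂y) dA.

Here P = 0, Q = 30x^3 + 30x y^2, so

    ∂Q/∂x = 90x^2 + 30y^2,    ∂P/∂y = 0,
    ∂Q/∂x - ∂P/∂y = 90x^2 + 30y^2.

D is the region x^2 + y^2 ≤ 4. Evaluating the double integral:

In polar coordinates (x = r cos θ, y = r sin θ, dA = r dr dθ) the integrand becomes 30r^2(cos(2θ) + 2), so

    ∬_D (90x^2 + 30y^2) dA = ∫_0^{2π} ∫_0^{2} (30r^2(cos(2θ) + 2)) · r dr dθ.

Inner (r from 0 to 2): 120cos(2θ) + 240.
Outer (θ from 0 to 2π): 480π.

Therefore ∮_C P dx + Q dy = 480π.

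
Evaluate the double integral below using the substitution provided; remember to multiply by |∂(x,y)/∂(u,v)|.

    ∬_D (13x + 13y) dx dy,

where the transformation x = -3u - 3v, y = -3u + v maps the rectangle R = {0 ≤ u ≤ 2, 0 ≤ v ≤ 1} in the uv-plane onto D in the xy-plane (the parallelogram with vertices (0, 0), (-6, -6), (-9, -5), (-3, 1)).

Compute the Jacobian determinant of (x, y) with respect to (u, v):

    ∂(x,y)/∂(u,v) = | -3  -3 | = (-3)(1) - (-3)(-3) = -12.
                   | -3  1 |

Its absolute value is |J| = 12 (the area scaling factor).

Substituting x = -3u - 3v, y = -3u + v into the integrand,

    13x + 13y → -78u - 26v,

so the integral becomes

    ∬_R (-78u - 26v) · |J| du dv = ∫_0^2 ∫_0^1 (-936u - 312v) dv du.

Inner (v): -936u - 156.
Outer (u): -2184.

Therefore ∬_D (13x + 13y) dx dy = -2184.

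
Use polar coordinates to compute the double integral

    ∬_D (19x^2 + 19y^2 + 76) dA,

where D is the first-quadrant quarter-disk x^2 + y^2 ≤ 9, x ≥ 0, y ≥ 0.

The region D is 0 ≤ r ≤ 3, 0 ≤ θ ≤ π/2 in polar coordinates, where x = r cos(θ), y = r sin(θ), and dA = r dr dθ.

Under the substitution, the integrand becomes 19r^2 + 76, so

    ∬_D (19x^2 + 19y^2 + 76) dA = ∫_{0}^{π/2} ∫_{0}^{3} (19r^2 + 76) · r dr dθ.

Inner integral (in r): ∫_{0}^{3} (19r^2 + 76) · r dr = 2907/4.

Outer integral (in θ): ∫_{0}^{π/2} (2907/4) dθ = 2907π/8.

Therefore ∬_D (19x^2 + 19y^2 + 76) dA = 2907π/8.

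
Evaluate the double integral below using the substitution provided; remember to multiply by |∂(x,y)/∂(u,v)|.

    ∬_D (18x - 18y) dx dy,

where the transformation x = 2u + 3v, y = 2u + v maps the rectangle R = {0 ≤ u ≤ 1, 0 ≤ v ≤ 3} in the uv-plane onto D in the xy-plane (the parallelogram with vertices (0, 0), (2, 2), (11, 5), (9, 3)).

Compute the Jacobian determinant of (x, y) with respect to (u, v):

    ∂(x,y)/∂(u,v) = | 2  3 | = (2)(1) - (3)(2) = -4.
                   | 2  1 |

Its absolute value is |J| = 4 (the area scaling factor).

Substituting x = 2u + 3v, y = 2u + v into the integrand,

    18x - 18y → 36v,

so the integral becomes

    ∬_R (36v) · |J| du dv = ∫_0^1 ∫_0^3 (144v) dv du.

Inner (v): 648.
Outer (u): 648.

Therefore ∬_D (18x - 18y) dx dy = 648.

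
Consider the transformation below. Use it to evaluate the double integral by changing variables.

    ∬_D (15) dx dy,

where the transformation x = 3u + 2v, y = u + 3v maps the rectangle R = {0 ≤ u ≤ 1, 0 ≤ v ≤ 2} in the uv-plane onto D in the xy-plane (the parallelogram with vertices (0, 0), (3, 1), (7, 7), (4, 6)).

Compute the Jacobian determinant of (x, y) with respect to (u, v):

    ∂(x,y)/∂(u,v) = | 3  2 | = (3)(3) - (2)(1) = 7.
                   | 1  3 |

Its absolute value is |J| = 7 (the area scaling factor).

Substituting x = 3u + 2v, y = u + 3v into the integrand,

    15 → 15,

so the integral becomes

    ∬_R (15) · |J| du dv = ∫_0^1 ∫_0^2 (105) dv du.

Inner (v): 210.
Outer (u): 210.

Therefore ∬_D (15) dx dy = 210.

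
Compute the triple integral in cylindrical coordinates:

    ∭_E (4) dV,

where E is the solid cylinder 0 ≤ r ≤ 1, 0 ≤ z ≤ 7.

In cylindrical coordinates, x = r cos(θ), y = r sin(θ), z = z, and dV = r dr dθ dz.

The integrand becomes 4, so

    ∭_E (4) dV = ∫_{0}^{2π} ∫_{0}^{1} ∫_{0}^{7} (4) · r dz dr dθ.

Inner (z): 28r.
Middle (r from 0 to 1): 14.
Outer (θ): 28π.

Therefore the triple integral equals 28π.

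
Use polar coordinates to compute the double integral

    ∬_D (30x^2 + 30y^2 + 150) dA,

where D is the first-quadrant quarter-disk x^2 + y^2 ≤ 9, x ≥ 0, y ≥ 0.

The region D is 0 ≤ r ≤ 3, 0 ≤ θ ≤ π/2 in polar coordinates, where x = r cos(θ), y = r sin(θ), and dA = r dr dθ.

Under the substitution, the integrand becomes 30r^2 + 150, so

    ∬_D (30x^2 + 30y^2 + 150) dA = ∫_{0}^{π/2} ∫_{0}^{3} (30r^2 + 150) · r dr dθ.

Inner integral (in r): ∫_{0}^{3} (30r^2 + 150) · r dr = 2565/2.

Outer integral (in θ): ∫_{0}^{π/2} (2565/2) dθ = 2565π/4.

Therefore ∬_D (30x^2 + 30y^2 + 150) dA = 2565π/4.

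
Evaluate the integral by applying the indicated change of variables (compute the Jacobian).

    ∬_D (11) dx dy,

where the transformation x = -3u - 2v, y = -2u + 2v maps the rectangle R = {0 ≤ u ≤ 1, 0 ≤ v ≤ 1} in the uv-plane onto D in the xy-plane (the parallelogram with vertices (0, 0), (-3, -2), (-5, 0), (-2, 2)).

Compute the Jacobian determinant of (x, y) with respect to (u, v):

    ∂(x,y)/∂(u,v) = | -3  -2 | = (-3)(2) - (-2)(-2) = -10.
                   | -2  2 |

Its absolute value is |J| = 10 (the area scaling factor).

Substituting x = -3u - 2v, y = -2u + 2v into the integrand,

    11 → 11,

so the integral becomes

    ∬_R (11) · |J| du dv = ∫_0^1 ∫_0^1 (110) dv du.

Inner (v): 110.
Outer (u): 110.

Therefore ∬_D (11) dx dy = 110.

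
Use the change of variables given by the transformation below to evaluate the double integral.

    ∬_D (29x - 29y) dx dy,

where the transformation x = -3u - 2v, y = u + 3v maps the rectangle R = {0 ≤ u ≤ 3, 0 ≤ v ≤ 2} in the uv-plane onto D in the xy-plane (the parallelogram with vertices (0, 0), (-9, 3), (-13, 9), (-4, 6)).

Compute the Jacobian determinant of (x, y) with respect to (u, v):

    ∂(x,y)/∂(u,v) = | -3  -2 | = (-3)(3) - (-2)(1) = -7.
                   | 1  3 |

Its absolute value is |J| = 7 (the area scaling factor).

Substituting x = -3u - 2v, y = u + 3v into the integrand,

    29x - 29y → -116u - 145v,

so the integral becomes

    ∬_R (-116u - 145v) · |J| du dv = ∫_0^3 ∫_0^2 (-812u - 1015v) dv du.

Inner (v): -1624u - 2030.
Outer (u): -13398.

Therefore ∬_D (29x - 29y) dx dy = -13398.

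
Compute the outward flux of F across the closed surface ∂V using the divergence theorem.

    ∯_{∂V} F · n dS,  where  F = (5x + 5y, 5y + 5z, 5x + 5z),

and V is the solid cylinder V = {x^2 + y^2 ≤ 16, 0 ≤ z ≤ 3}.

By the divergence theorem,

    ∯_{∂V} F · n dS = ∭_V (∇ · F) dV.

Compute the divergence:
    ∇ · F = ∂F_x/∂x + ∂F_y/∂y + ∂F_z/∂z = 5 + 5 + 5 = 15.

In cylindrical coordinates, x = r cos(θ), y = r sin(θ), z = z, dV = r dr dθ dz, with 0 ≤ r ≤ 4, 0 ≤ θ ≤ 2π, 0 ≤ z ≤ 3.

The integrand, after substitution and multiplying by the volume element, becomes (15) · r, so

    ∭_V (∇·F) dV = ∫_0^{2π} ∫_0^{4} ∫_0^{3} (15) · r dz dr dθ.

Inner (z from 0 to 3): 45r.
Middle (r from 0 to 4): 360.
Outer (θ from 0 to 2π): 720π.

Therefore ∯_{∂V} F · n dS = 720π.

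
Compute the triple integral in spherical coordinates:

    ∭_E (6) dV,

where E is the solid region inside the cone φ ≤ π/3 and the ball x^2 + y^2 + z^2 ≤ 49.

In spherical coordinates, x = ρ sin(φ) cos(θ), y = ρ sin(φ) sin(θ), z = ρ cos(φ), and dV = ρ^2 sin(φ) dρ dφ dθ.

The integrand becomes 6, so

    ∭_E (6) dV = ∫_{0}^{2π} ∫_{0}^{π/3} ∫_{0}^{7} (6) · ρ^2 sin(φ) dρ dφ dθ.

Inner (ρ): 686sin(φ).
Middle (φ): 343.
Outer (θ): 686π.

Therefore the triple integral equals 686π.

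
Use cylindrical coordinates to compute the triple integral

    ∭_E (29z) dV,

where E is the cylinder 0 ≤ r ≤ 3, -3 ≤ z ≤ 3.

In cylindrical coordinates, x = r cos(θ), y = r sin(θ), z = z, and dV = r dr dθ dz.

The integrand becomes 29z, so

    ∭_E (29z) dV = ∫_{0}^{2π} ∫_{0}^{3} ∫_{-3}^{3} (29z) · r dz dr dθ.

Inner (z): 0.
Middle (r from 0 to 3): 0.
Outer (θ): 0.

Therefore the triple integral equals 0.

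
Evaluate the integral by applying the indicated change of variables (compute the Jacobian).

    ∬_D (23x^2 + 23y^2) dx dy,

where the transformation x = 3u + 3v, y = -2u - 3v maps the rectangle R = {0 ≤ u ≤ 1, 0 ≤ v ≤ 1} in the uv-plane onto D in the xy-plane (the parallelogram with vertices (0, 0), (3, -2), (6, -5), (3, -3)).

Compute the Jacobian determinant of (x, y) with respect to (u, v):

    ∂(x,y)/∂(u,v) = | 3  3 | = (3)(-3) - (3)(-2) = -3.
                   | -2  -3 |

Its absolute value is |J| = 3 (the area scaling factor).

Substituting x = 3u + 3v, y = -2u - 3v into the integrand,

    23x^2 + 23y^2 → 299u^2 + 690u v + 414v^2,

so the integral becomes

    ∬_R (299u^2 + 690u v + 414v^2) · |J| du dv = ∫_0^1 ∫_0^1 (897u^2 + 2070u v + 1242v^2) dv du.

Inner (v): 897u^2 + 1035u + 414.
Outer (u): 2461/2.

Therefore ∬_D (23x^2 + 23y^2) dx dy = 2461/2.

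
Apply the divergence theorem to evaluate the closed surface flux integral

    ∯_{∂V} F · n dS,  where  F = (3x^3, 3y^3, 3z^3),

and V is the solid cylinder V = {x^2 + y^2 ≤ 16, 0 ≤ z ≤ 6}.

By the divergence theorem,

    ∯_{∂V} F · n dS = ∭_V (∇ · F) dV.

Compute the divergence:
    ∇ · F = ∂F_x/∂x + ∂F_y/∂y + ∂F_z/∂z = 9x^2 + 9y^2 + 9z^2.

In cylindrical coordinates, x = r cos(θ), y = r sin(θ), z = z, dV = r dr dθ dz, with 0 ≤ r ≤ 4, 0 ≤ θ ≤ 2π, 0 ≤ z ≤ 6.

The integrand, after substitution and multiplying by the volume element, becomes (9r^2 + 9z^2) · r, so

    ∭_V (∇·F) dV = ∫_0^{2π} ∫_0^{4} ∫_0^{6} (9r^2 + 9z^2) · r dz dr dθ.

Inner (z from 0 to 6): 54r (r^2 + 12).
Middle (r from 0 to 4): 8640.
Outer (θ from 0 to 2π): 17280π.

Therefore ∯_{∂V} F · n dS = 17280π.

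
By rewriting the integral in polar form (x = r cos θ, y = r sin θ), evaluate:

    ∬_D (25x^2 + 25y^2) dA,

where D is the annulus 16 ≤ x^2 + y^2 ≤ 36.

The region D is 4 ≤ r ≤ 6, 0 ≤ θ ≤ 2π in polar coordinates, where x = r cos(θ), y = r sin(θ), and dA = r dr dθ.

Under the substitution, the integrand becomes 25r^2, so

    ∬_D (25x^2 + 25y^2) dA = ∫_{0}^{2π} ∫_{4}^{6} (25r^2) · r dr dθ.

Inner integral (in r): ∫_{4}^{6} (25r^2) · r dr = 6500.

Outer integral (in θ): ∫_{0}^{2π} (6500) dθ = 13000π.

Therefore ∬_D (25x^2 + 25y^2) dA = 13000π.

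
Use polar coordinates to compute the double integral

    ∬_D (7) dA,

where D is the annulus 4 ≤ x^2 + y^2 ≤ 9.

The region D is 2 ≤ r ≤ 3, 0 ≤ θ ≤ 2π in polar coordinates, where x = r cos(θ), y = r sin(θ), and dA = r dr dθ.

Under the substitution, the integrand becomes 7, so

    ∬_D (7) dA = ∫_{0}^{2π} ∫_{2}^{3} (7) · r dr dθ.

Inner integral (in r): ∫_{2}^{3} (7) · r dr = 35/2.

Outer integral (in θ): ∫_{0}^{2π} (35/2) dθ = 35π.

Therefore ∬_D (7) dA = 35π.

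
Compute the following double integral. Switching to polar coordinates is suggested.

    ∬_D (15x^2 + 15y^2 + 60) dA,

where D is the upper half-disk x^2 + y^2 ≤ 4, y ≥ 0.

The region D is 0 ≤ r ≤ 2, 0 ≤ θ ≤ π in polar coordinates, where x = r cos(θ), y = r sin(θ), and dA = r dr dθ.

Under the substitution, the integrand becomes 15r^2 + 60, so

    ∬_D (15x^2 + 15y^2 + 60) dA = ∫_{0}^{π} ∫_{0}^{2} (15r^2 + 60) · r dr dθ.

Inner integral (in r): ∫_{0}^{2} (15r^2 + 60) · r dr = 180.

Outer integral (in θ): ∫_{0}^{π} (180) dθ = 180π.

Therefore ∬_D (15x^2 + 15y^2 + 60) dA = 180π.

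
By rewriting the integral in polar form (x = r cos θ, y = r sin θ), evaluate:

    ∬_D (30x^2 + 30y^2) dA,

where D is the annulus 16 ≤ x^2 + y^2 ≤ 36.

The region D is 4 ≤ r ≤ 6, 0 ≤ θ ≤ 2π in polar coordinates, where x = r cos(θ), y = r sin(θ), and dA = r dr dθ.

Under the substitution, the integrand becomes 30r^2, so

    ∬_D (30x^2 + 30y^2) dA = ∫_{0}^{2π} ∫_{4}^{6} (30r^2) · r dr dθ.

Inner integral (in r): ∫_{4}^{6} (30r^2) · r dr = 7800.

Outer integral (in θ): ∫_{0}^{2π} (7800) dθ = 15600π.

Therefore ∬_D (30x^2 + 30y^2) dA = 15600π.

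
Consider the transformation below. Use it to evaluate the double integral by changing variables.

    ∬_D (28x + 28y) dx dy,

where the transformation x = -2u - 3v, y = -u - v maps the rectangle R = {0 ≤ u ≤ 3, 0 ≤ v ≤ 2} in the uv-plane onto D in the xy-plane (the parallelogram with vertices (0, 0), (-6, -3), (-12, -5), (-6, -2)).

Compute the Jacobian determinant of (x, y) with respect to (u, v):

    ∂(x,y)/∂(u,v) = | -2  -3 | = (-2)(-1) - (-3)(-1) = -1.
                   | -1  -1 |

Its absolute value is |J| = 1 (the area scaling factor).

Substituting x = -2u - 3v, y = -u - v into the integrand,

    28x + 28y → -84u - 112v,

so the integral becomes

    ∬_R (-84u - 112v) · |J| du dv = ∫_0^3 ∫_0^2 (-84u - 112v) dv du.

Inner (v): -168u - 224.
Outer (u): -1428.

Therefore ∬_D (28x + 28y) dx dy = -1428.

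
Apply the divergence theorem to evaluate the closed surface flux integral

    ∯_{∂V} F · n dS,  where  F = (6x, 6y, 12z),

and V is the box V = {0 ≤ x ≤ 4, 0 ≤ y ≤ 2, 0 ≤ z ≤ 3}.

By the divergence theorem,

    ∯_{∂V} F · n dS = ∭_V (∇ · F) dV.

Compute the divergence:
    ∇ · F = ∂F_x/∂x + ∂F_y/∂y + ∂F_z/∂z = 6 + 6 + 12 = 24.

V is a rectangular box, so dV = dx dy dz with 0 ≤ x ≤ 4, 0 ≤ y ≤ 2, 0 ≤ z ≤ 3.

Integrate (24) over V as an iterated integral:

    ∭_V (∇·F) dV = ∫_0^{4} ∫_0^{2} ∫_0^{3} (24) dz dy dx.

Inner (z from 0 to 3): 72.
Middle (y from 0 to 2): 144.
Outer (x from 0 to 4): 576.

Therefore ∯_{∂V} F · n dS = 576.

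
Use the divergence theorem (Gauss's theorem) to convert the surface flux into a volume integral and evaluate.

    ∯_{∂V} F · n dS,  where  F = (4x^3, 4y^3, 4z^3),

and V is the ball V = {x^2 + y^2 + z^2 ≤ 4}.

By the divergence theorem,

    ∯_{∂V} F · n dS = ∭_V (∇ · F) dV.

Compute the divergence:
    ∇ · F = ∂F_x/∂x + ∂F_y/∂y + ∂F_z/∂z = 12x^2 + 12y^2 + 12z^2.

In spherical coordinates, x = ρ sin(φ) cos(θ), y = ρ sin(φ) sin(θ), z = ρ cos(φ), dV = ρ^2 sin(φ) dρ dφ dθ, with 0 ≤ ρ ≤ 2, 0 ≤ φ ≤ π, 0 ≤ θ ≤ 2π.

The integrand, after substitution and multiplying by the volume element, becomes (12ρ^2) · ρ^2 sin(φ), so

    ∭_V (∇·F) dV = ∫_0^{2π} ∫_0^{π} ∫_0^{2} (12ρ^2) · ρ^2 sin(φ) dρ dφ dθ.

Inner (ρ from 0 to 2): 384sin(φ)/5.
Middle (φ from 0 to π): 768/5.
Outer (θ from 0 to 2π): 1536π/5.

Therefore ∯_{∂V} F · n dS = 1536π/5.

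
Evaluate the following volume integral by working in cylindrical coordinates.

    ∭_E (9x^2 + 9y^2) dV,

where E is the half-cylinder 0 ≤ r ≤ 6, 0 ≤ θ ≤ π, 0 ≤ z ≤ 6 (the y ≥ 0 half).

In cylindrical coordinates, x = r cos(θ), y = r sin(θ), z = z, and dV = r dr dθ dz.

The integrand becomes 9r^2, so

    ∭_E (9x^2 + 9y^2) dV = ∫_{0}^{π} ∫_{0}^{6} ∫_{0}^{6} (9r^2) · r dz dr dθ.

Inner (z): 54r^3.
Middle (r from 0 to 6): 17496.
Outer (θ): 17496π.

Therefore the triple integral equals 17496π.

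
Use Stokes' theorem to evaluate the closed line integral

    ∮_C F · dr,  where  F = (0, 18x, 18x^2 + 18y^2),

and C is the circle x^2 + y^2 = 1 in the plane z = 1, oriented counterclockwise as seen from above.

Let S be the flat disk x^2 + y^2 ≤ 1 in the plane z = 1, with upward unit normal n̂ = ẑ. By Stokes' theorem,

    ∮_C F · dr = ∬_S (∇ × F) · n̂ dS = ∬_D (curl F)_z dA,

where D is the disk x^2 + y^2 ≤ 1.

Compute the curl of F = (0, 18x, 18x^2 + 18y^2):
    (∇ × F)_x = ∂F_z/∂y - ∂F_y/∂z = 36y,
    (∇ × F)_y = ∂F_x/∂z - ∂F_z/∂x = -36x,
    (∇ × F)_z = ∂F_y/∂x - ∂F_x/∂y = 18.

On z = 1, (curl F)_z = 18.

Convert to polar (x = r cos θ, y = r sin θ, dA = r dr dθ); the integrand becomes 18, so

    ∬_D (curl F)_z dA = ∫_0^{2π} ∫_0^{1} (18) · r dr dθ.

Inner (r from 0 to 1): 9.
Outer (θ from 0 to 2π): 18π.

Therefore ∮_C F · dr = 18π.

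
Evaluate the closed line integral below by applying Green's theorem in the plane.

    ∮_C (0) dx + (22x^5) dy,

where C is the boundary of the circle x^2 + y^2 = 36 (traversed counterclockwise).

Green's theorem converts the closed line integral into a double integral over the enclosed region D:

    ∮_C P dx + Q dy = ∬_D (∂Q/∂x - ∂P/∂y) dA.

Here P = 0, Q = 22x^5, so

    ∂Q/∂x = 110x^4,    ∂P/∂y = 0,
    ∂Q/∂x - ∂P/∂y = 110x^4.

D is the region x^2 + y^2 ≤ 36. Evaluating the double integral:

In polar coordinates (x = r cos θ, y = r sin θ, dA = r dr dθ) the integrand becomes 110r^4cos(θ)^4, so

    ∬_D (110x^4) dA = ∫_0^{2π} ∫_0^{6} (110r^4cos(θ)^4) · r dr dθ.

Inner (r from 0 to 6): 855360cos(θ)^4.
Outer (θ from 0 to 2π): 641520π.

Therefore ∮_C P dx + Q dy = 641520π.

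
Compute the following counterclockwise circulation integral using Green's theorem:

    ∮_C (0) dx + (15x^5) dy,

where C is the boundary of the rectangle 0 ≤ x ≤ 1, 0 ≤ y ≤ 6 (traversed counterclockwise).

Green's theorem converts the closed line integral into a double integral over the enclosed region D:

    ∮_C P dx + Q dy = ∬_D (∂Q/∂x - ∂P/∂y) dA.

Here P = 0, Q = 15x^5, so

    ∂Q/∂x = 75x^4,    ∂P/∂y = 0,
    ∂Q/∂x - ∂P/∂y = 75x^4.

D is the region 0 ≤ x ≤ 1, 0 ≤ y ≤ 6. Evaluating the double integral:

    ∬_D (75x^4) dA = ∫_0^{1} ∫_0^{6} (75x^4) dy dx.

Inner (y from 0 to 6): 450x^4.
Outer (x from 0 to 1): 90.

Therefore ∮_C P dx + Q dy = 90.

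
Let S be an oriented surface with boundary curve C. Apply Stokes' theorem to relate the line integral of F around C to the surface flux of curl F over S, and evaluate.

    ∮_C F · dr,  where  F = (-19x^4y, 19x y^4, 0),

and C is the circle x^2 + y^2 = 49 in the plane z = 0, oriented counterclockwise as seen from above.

Let S be the flat disk x^2 + y^2 ≤ 49 in the plane z = 0, with upward unit normal n̂ = ẑ. By Stokes' theorem,

    ∮_C F · dr = ∬_S (∇ × F) · n̂ dS = ∬_D (curl F)_z dA,

where D is the disk x^2 + y^2 ≤ 49.

Compute the curl of F = (-19x^4y, 19x y^4, 0):
    (∇ × F)_x = ∂F_z/∂y - ∂F_y/∂z = 0,
    (∇ × F)_y = ∂F_x/∂z - ∂F_z/∂x = 0,
    (∇ × F)_z = ∂F_y/∂x - ∂F_x/∂y = 19x^4 + 19y^4.

On z = 0, (curl F)_z = 19x^4 + 19y^4.

Convert to polar (x = r cos θ, y = r sin θ, dA = r dr dθ); the integrand becomes 19r^4(sin(θ)^4 + cos(θ)^4), so

    ∬_D (curl F)_z dA = ∫_0^{2π} ∫_0^{7} (19r^4(sin(θ)^4 + cos(θ)^4)) · r dr dθ.

Inner (r from 0 to 7): 2235331sin(θ)^4/6 + 2235331cos(θ)^4/6.
Outer (θ from 0 to 2π): 2235331π/4.

Therefore ∮_C F · dr = 2235331π/4.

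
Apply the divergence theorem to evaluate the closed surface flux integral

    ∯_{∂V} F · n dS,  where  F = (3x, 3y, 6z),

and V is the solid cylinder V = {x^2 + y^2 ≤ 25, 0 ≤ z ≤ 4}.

By the divergence theorem,

    ∯_{∂V} F · n dS = ∭_V (∇ · F) dV.

Compute the divergence:
    ∇ · F = ∂F_x/∂x + ∂F_y/∂y + ∂F_z/∂z = 3 + 3 + 6 = 12.

In cylindrical coordinates, x = r cos(θ), y = r sin(θ), z = z, dV = r dr dθ dz, with 0 ≤ r ≤ 5, 0 ≤ θ ≤ 2π, 0 ≤ z ≤ 4.

The integrand, after substitution and multiplying by the volume element, becomes (12) · r, so

    ∭_V (∇·F) dV = ∫_0^{2π} ∫_0^{5} ∫_0^{4} (12) · r dz dr dθ.

Inner (z from 0 to 4): 48r.
Middle (r from 0 to 5): 600.
Outer (θ from 0 to 2π): 1200π.

Therefore ∯_{∂V} F · n dS = 1200π.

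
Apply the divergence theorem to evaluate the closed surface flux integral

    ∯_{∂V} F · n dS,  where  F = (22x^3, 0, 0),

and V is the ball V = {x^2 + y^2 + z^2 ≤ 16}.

By the divergence theorem,

    ∯_{∂V} F · n dS = ∭_V (∇ · F) dV.

Compute the divergence:
    ∇ · F = ∂F_x/∂x + ∂F_y/∂y + ∂F_z/∂z = 66x^2 + 0 + 0 = 66x^2.

In spherical coordinates, x = ρ sin(φ) cos(θ), y = ρ sin(φ) sin(θ), z = ρ cos(φ), dV = ρ^2 sin(φ) dρ dφ dθ, with 0 ≤ ρ ≤ 4, 0 ≤ φ ≤ π, 0 ≤ θ ≤ 2π.

The integrand, after substitution and multiplying by the volume element, becomes (66ρ^2sin(φ)^2cos(θ)^2) · ρ^2 sin(φ), so

    ∭_V (∇·F) dV = ∫_0^{2π} ∫_0^{π} ∫_0^{4} (66ρ^2sin(φ)^2cos(θ)^2) · ρ^2 sin(φ) dρ dφ dθ.

Inner (ρ from 0 to 4): 67584sin(φ)^3cos(θ)^2/5.
Middle (φ from 0 to π): 90112cos(θ)^2/5.
Outer (θ from 0 to 2π): 90112π/5.

Therefore ∯_{∂V} F · n dS = 90112π/5.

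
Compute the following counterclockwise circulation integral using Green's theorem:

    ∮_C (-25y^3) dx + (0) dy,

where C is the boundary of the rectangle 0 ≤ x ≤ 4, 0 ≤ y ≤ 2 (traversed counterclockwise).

Green's theorem converts the closed line integral into a double integral over the enclosed region D:

    ∮_C P dx + Q dy = ∬_D (∂Q/∂x - ∂P/∂y) dA.

Here P = -25y^3, Q = 0, so

    ∂Q/∂x = 0,    ∂P/∂y = -75y^2,
    ∂Q/∂x - ∂P/∂y = 75y^2.

D is the region 0 ≤ x ≤ 4, 0 ≤ y ≤ 2. Evaluating the double integral:

    ∬_D (75y^2) dA = ∫_0^{4} ∫_0^{2} (75y^2) dy dx.

Inner (y from 0 to 2): 200.
Outer (x from 0 to 4): 800.

Therefore ∮_C P dx + Q dy = 800.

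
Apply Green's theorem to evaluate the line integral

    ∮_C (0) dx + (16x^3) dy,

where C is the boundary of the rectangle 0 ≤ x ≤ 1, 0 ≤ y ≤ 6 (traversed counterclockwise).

Green's theorem converts the closed line integral into a double integral over the enclosed region D:

    ∮_C P dx + Q dy = ∬_D (∂Q/∂x - ∂P/∂y) dA.

Here P = 0, Q = 16x^3, so

    ∂Q/∂x = 48x^2,    ∂P/∂y = 0,
    ∂Q/∂x - ∂P/∂y = 48x^2.

D is the region 0 ≤ x ≤ 1, 0 ≤ y ≤ 6. Evaluating the double integral:

    ∬_D (48x^2) dA = ∫_0^{1} ∫_0^{6} (48x^2) dy dx.

Inner (y from 0 to 6): 288x^2.
Outer (x from 0 to 1): 96.

Therefore ∮_C P dx + Q dy = 96.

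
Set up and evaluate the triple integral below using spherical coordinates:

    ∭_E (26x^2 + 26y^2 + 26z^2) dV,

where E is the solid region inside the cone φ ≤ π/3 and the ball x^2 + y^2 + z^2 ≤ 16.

In spherical coordinates, x = ρ sin(φ) cos(θ), y = ρ sin(φ) sin(θ), z = ρ cos(φ), and dV = ρ^2 sin(φ) dρ dφ dθ.

The integrand becomes 26ρ^2, so

    ∭_E (26x^2 + 26y^2 + 26z^2) dV = ∫_{0}^{2π} ∫_{0}^{π/3} ∫_{0}^{4} (26ρ^2) · ρ^2 sin(φ) dρ dφ dθ.

Inner (ρ): 26624sin(φ)/5.
Middle (φ): 13312/5.
Outer (θ): 26624π/5.

Therefore the triple integral equals 26624π/5.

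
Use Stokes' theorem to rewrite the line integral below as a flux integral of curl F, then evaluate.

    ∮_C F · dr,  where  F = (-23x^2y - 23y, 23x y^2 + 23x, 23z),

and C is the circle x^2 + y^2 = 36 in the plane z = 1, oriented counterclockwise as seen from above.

Let S be the flat disk x^2 + y^2 ≤ 36 in the plane z = 1, with upward unit normal n̂ = ẑ. By Stokes' theorem,

    ∮_C F · dr = ∬_S (∇ × F) · n̂ dS = ∬_D (curl F)_z dA,

where D is the disk x^2 + y^2 ≤ 36.

Compute the curl of F = (-23x^2y - 23y, 23x y^2 + 23x, 23z):
    (∇ × F)_x = ∂F_z/∂y - ∂F_y/∂z = 0,
    (∇ × F)_y = ∂F_x/∂z - ∂F_z/∂x = 0,
    (∇ × F)_z = ∂F_y/∂x - ∂F_x/∂y = 23x^2 + 23y^2 + 46.

On z = 1, (curl F)_z = 23x^2 + 23y^2 + 46.

Convert to polar (x = r cos θ, y = r sin θ, dA = r dr dθ); the integrand becomes 23r^2 + 46, so

    ∬_D (curl F)_z dA = ∫_0^{2π} ∫_0^{6} (23r^2 + 46) · r dr dθ.

Inner (r from 0 to 6): 8280.
Outer (θ from 0 to 2π): 16560π.

Therefore ∮_C F · dr = 16560π.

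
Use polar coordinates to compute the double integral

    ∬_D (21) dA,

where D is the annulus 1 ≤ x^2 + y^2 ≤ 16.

The region D is 1 ≤ r ≤ 4, 0 ≤ θ ≤ 2π in polar coordinates, where x = r cos(θ), y = r sin(θ), and dA = r dr dθ.

Under the substitution, the integrand becomes 21, so

    ∬_D (21) dA = ∫_{0}^{2π} ∫_{1}^{4} (21) · r dr dθ.

Inner integral (in r): ∫_{1}^{4} (21) · r dr = 315/2.

Outer integral (in θ): ∫_{0}^{2π} (315/2) dθ = 315π.

Therefore ∬_D (21) dA = 315π.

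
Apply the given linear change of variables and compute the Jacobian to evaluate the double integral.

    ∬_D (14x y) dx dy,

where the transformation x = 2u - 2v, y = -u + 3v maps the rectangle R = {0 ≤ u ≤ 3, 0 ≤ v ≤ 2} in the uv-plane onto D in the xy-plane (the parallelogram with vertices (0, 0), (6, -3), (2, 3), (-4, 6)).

Compute the Jacobian determinant of (x, y) with respect to (u, v):

    ∂(x,y)/∂(u,v) = | 2  -2 | = (2)(3) - (-2)(-1) = 4.
                   | -1  3 |

Its absolute value is |J| = 4 (the area scaling factor).

Substituting x = 2u - 2v, y = -u + 3v into the integrand,

    14x y → -28u^2 + 112u v - 84v^2,

so the integral becomes

    ∬_R (-28u^2 + 112u v - 84v^2) · |J| du dv = ∫_0^3 ∫_0^2 (-112u^2 + 448u v - 336v^2) dv du.

Inner (v): -224u^2 + 896u - 896.
Outer (u): -672.

Therefore ∬_D (14x y) dx dy = -672.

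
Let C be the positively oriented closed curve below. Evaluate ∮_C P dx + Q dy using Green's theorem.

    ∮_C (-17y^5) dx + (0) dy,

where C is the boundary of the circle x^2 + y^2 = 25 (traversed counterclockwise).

Green's theorem converts the closed line integral into a double integral over the enclosed region D:

    ∮_C P dx + Q dy = ∬_D (∂Q/∂x - ∂P/∂y) dA.

Here P = -17y^5, Q = 0, so

    ∂Q/∂x = 0,    ∂P/∂y = -85y^4,
    ∂Q/∂x - ∂P/∂y = 85y^4.

D is the region x^2 + y^2 ≤ 25. Evaluating the double integral:

In polar coordinates (x = r cos θ, y = r sin θ, dA = r dr dθ) the integrand becomes 85r^4sin(θ)^4, so

    ∬_D (85y^4) dA = ∫_0^{2π} ∫_0^{5} (85r^4sin(θ)^4) · r dr dθ.

Inner (r from 0 to 5): 1328125sin(θ)^4/6.
Outer (θ from 0 to 2π): 1328125π/8.

Therefore ∮_C P dx + Q dy = 1328125π/8.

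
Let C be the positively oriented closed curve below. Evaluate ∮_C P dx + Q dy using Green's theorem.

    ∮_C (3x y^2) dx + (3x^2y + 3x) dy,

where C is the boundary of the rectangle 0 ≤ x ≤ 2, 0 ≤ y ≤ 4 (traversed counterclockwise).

Green's theorem converts the closed line integral into a double integral over the enclosed region D:

    ∮_C P dx + Q dy = ∬_D (∂Q/∂x - ∂P/∂y) dA.

Here P = 3x y^2, Q = 3x^2y + 3x, so

    ∂Q/∂x = 6x y + 3,    ∂P/∂y = 6x y,
    ∂Q/∂x - ∂P/∂y = 3.

D is the region 0 ≤ x ≤ 2, 0 ≤ y ≤ 4. Evaluating the double integral:

    ∬_D (3) dA = ∫_0^{2} ∫_0^{4} (3) dy dx.

Inner (y from 0 to 4): 12.
Outer (x from 0 to 2): 24.

Therefore ∮_C P dx + Q dy = 24.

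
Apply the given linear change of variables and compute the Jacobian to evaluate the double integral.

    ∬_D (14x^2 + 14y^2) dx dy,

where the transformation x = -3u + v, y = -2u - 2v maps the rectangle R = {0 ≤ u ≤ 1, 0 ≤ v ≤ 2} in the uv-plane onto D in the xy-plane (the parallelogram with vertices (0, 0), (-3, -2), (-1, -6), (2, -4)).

Compute the Jacobian determinant of (x, y) with respect to (u, v):

    ∂(x,y)/∂(u,v) = | -3  1 | = (-3)(-2) - (1)(-2) = 8.
                   | -2  -2 |

Its absolute value is |J| = 8 (the area scaling factor).

Substituting x = -3u + v, y = -2u - 2v into the integrand,

    14x^2 + 14y^2 → 182u^2 + 28u v + 70v^2,

so the integral becomes

    ∬_R (182u^2 + 28u v + 70v^2) · |J| du dv = ∫_0^1 ∫_0^2 (1456u^2 + 224u v + 560v^2) dv du.

Inner (v): 2912u^2 + 448u + 4480/3.
Outer (u): 2688.

Therefore ∬_D (14x^2 + 14y^2) dx dy = 2688.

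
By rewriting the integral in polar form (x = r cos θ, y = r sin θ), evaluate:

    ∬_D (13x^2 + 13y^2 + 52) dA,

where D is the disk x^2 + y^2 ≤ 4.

The region D is 0 ≤ r ≤ 2, 0 ≤ θ ≤ 2π in polar coordinates, where x = r cos(θ), y = r sin(θ), and dA = r dr dθ.

Under the substitution, the integrand becomes 13r^2 + 52, so

    ∬_D (13x^2 + 13y^2 + 52) dA = ∫_{0}^{2π} ∫_{0}^{2} (13r^2 + 52) · r dr dθ.

Inner integral (in r): ∫_{0}^{2} (13r^2 + 52) · r dr = 156.

Outer integral (in θ): ∫_{0}^{2π} (156) dθ = 312π.

Therefore ∬_D (13x^2 + 13y^2 + 52) dA = 312π.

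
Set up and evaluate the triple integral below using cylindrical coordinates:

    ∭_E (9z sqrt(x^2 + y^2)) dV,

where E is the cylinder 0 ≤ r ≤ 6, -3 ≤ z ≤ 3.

In cylindrical coordinates, x = r cos(θ), y = r sin(θ), z = z, and dV = r dr dθ dz.

The integrand becomes 9r z, so

    ∭_E (9z sqrt(x^2 + y^2)) dV = ∫_{0}^{2π} ∫_{0}^{6} ∫_{-3}^{3} (9r z) · r dz dr dθ.

Inner (z): 0.
Middle (r from 0 to 6): 0.
Outer (θ): 0.

Therefore the triple integral equals 0.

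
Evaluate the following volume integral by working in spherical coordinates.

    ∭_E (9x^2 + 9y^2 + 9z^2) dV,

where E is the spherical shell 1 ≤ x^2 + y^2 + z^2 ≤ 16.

In spherical coordinates, x = ρ sin(φ) cos(θ), y = ρ sin(φ) sin(θ), z = ρ cos(φ), and dV = ρ^2 sin(φ) dρ dφ dθ.

The integrand becomes 9ρ^2, so

    ∭_E (9x^2 + 9y^2 + 9z^2) dV = ∫_{0}^{2π} ∫_{0}^{π} ∫_{1}^{4} (9ρ^2) · ρ^2 sin(φ) dρ dφ dθ.

Inner (ρ): 9207sin(φ)/5.
Middle (φ): 18414/5.
Outer (θ): 36828π/5.

Therefore the triple integral equals 36828π/5.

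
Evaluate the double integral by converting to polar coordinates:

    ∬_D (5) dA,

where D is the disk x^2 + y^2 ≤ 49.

The region D is 0 ≤ r ≤ 7, 0 ≤ θ ≤ 2π in polar coordinates, where x = r cos(θ), y = r sin(θ), and dA = r dr dθ.

Under the substitution, the integrand becomes 5, so

    ∬_D (5) dA = ∫_{0}^{2π} ∫_{0}^{7} (5) · r dr dθ.

Inner integral (in r): ∫_{0}^{7} (5) · r dr = 245/2.

Outer integral (in θ): ∫_{0}^{2π} (245/2) dθ = 245π.

Therefore ∬_D (5) dA = 245π.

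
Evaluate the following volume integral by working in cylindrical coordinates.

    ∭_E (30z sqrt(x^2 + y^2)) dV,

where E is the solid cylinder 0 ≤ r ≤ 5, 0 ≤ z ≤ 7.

In cylindrical coordinates, x = r cos(θ), y = r sin(θ), z = z, and dV = r dr dθ dz.

The integrand becomes 30r z, so

    ∭_E (30z sqrt(x^2 + y^2)) dV = ∫_{0}^{2π} ∫_{0}^{5} ∫_{0}^{7} (30r z) · r dz dr dθ.

Inner (z): 735r^2.
Middle (r from 0 to 5): 30625.
Outer (θ): 61250π.

Therefore the triple integral equals 61250π.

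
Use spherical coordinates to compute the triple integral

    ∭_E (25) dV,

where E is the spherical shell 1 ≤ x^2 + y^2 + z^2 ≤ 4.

In spherical coordinates, x = ρ sin(φ) cos(θ), y = ρ sin(φ) sin(θ), z = ρ cos(φ), and dV = ρ^2 sin(φ) dρ dφ dθ.

The integrand becomes 25, so

    ∭_E (25) dV = ∫_{0}^{2π} ∫_{0}^{π} ∫_{1}^{2} (25) · ρ^2 sin(φ) dρ dφ dθ.

Inner (ρ): 175sin(φ)/3.
Middle (φ): 350/3.
Outer (θ): 700π/3.

Therefore the triple integral equals 700π/3.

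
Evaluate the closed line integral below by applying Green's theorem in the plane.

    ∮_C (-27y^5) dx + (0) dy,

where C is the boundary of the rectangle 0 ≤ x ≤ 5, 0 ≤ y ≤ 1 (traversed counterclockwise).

Green's theorem converts the closed line integral into a double integral over the enclosed region D:

    ∮_C P dx + Q dy = ∬_D (∂Q/∂x - ∂P/∂y) dA.

Here P = -27y^5, Q = 0, so

    ∂Q/∂x = 0,    ∂P/∂y = -135y^4,
    ∂Q/∂x - ∂P/∂y = 135y^4.

D is the region 0 ≤ x ≤ 5, 0 ≤ y ≤ 1. Evaluating the double integral:

    ∬_D (135y^4) dA = ∫_0^{5} ∫_0^{1} (135y^4) dy dx.

Inner (y from 0 to 1): 27.
Outer (x from 0 to 5): 135.

Therefore ∮_C P dx + Q dy = 135.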